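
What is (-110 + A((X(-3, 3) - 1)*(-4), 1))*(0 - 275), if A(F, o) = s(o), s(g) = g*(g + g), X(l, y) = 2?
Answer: 29700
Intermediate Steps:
s(g) = 2*g² (s(g) = g*(2*g) = 2*g²)
A(F, o) = 2*o²
(-110 + A((X(-3, 3) - 1)*(-4), 1))*(0 - 275) = (-110 + 2*1²)*(0 - 275) = (-110 + 2*1)*(-275) = (-110 + 2)*(-275) = -108*(-275) = 29700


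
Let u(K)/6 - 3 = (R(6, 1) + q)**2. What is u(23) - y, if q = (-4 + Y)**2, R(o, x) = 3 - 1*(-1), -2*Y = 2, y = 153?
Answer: 4911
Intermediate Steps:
Y = -1 (Y = -1/2*2 = -1)
R(o, x) = 4 (R(o, x) = 3 + 1 = 4)
q = 25 (q = (-4 - 1)**2 = (-5)**2 = 25)
u(K) = 5064 (u(K) = 18 + 6*(4 + 25)**2 = 18 + 6*29**2 = 18 + 6*841 = 18 + 5046 = 5064)
u(23) - y = 5064 - 1*153 = 5064 - 153 = 4911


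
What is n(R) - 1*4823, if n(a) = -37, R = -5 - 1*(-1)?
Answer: -4860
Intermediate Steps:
R = -4 (R = -5 + 1 = -4)
n(R) - 1*4823 = -37 - 1*4823 = -37 - 4823 = -4860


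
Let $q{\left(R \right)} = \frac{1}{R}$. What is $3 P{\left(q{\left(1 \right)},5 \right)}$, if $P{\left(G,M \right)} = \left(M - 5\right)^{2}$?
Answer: $0$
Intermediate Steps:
$P{\left(G,M \right)} = \left(-5 + M\right)^{2}$
$3 P{\left(q{\left(1 \right)},5 \right)} = 3 \left(-5 + 5\right)^{2} = 3 \cdot 0^{2} = 3 \cdot 0 = 0$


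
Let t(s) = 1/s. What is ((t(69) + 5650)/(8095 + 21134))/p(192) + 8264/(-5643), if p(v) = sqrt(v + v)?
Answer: -8264/5643 + 389851*sqrt(6)/96806448 ≈ -1.4546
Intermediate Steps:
p(v) = sqrt(2)*sqrt(v) (p(v) = sqrt(2*v) = sqrt(2)*sqrt(v))
((t(69) + 5650)/(8095 + 21134))/p(192) + 8264/(-5643) = ((1/69 + 5650)/(8095 + 21134))/((sqrt(2)*sqrt(192))) + 8264/(-5643) = ((1/69 + 5650)/29229)/((sqrt(2)*(8*sqrt(3)))) + 8264*(-1/5643) = ((389851/69)*(1/29229))/((8*sqrt(6))) - 8264/5643 = 389851*(sqrt(6)/48)/2016801 - 8264/5643 = 389851*sqrt(6)/96806448 - 8264/5643 = -8264/5643 + 389851*sqrt(6)/96806448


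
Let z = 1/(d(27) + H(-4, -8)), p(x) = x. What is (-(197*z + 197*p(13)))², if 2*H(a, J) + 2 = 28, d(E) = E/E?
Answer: 1299674601/196 ≈ 6.6310e+6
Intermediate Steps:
d(E) = 1
H(a, J) = 13 (H(a, J) = -1 + (½)*28 = -1 + 14 = 13)
z = 1/14 (z = 1/(1 + 13) = 1/14 ≈ 0.071429)
(-(197*z + 197*p(13)))² = (-197/(1/(13 + 1/14)))² = (-197/(1/(183/14)))² = (-197/14/183)² = (-197*183/14)² = (-36051/14)² = 1299674601/196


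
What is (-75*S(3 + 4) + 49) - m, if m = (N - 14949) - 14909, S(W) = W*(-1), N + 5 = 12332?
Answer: 18105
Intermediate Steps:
N = 12327 (N = -5 + 12332 = 12327)
S(W) = -W
m = -17531 (m = (12327 - 14949) - 14909 = -2622 - 14909 = -17531)
(-75*S(3 + 4) + 49) - m = (-(-75)*(3 + 4) + 49) - 1*(-17531) = (-(-75)*7 + 49) + 17531 = (-75*(-7) + 49) + 17531 = (525 + 49) + 17531 = 574 + 17531 = 18105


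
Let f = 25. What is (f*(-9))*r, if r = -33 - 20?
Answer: 11925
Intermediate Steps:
r = -53
(f*(-9))*r = (25*(-9))*(-53) = -225*(-53) = 11925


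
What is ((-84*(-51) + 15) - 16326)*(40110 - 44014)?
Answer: 46953408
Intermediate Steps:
((-84*(-51) + 15) - 16326)*(40110 - 44014) = ((4284 + 15) - 16326)*(-3904) = (4299 - 16326)*(-3904) = -12027*(-3904) = 46953408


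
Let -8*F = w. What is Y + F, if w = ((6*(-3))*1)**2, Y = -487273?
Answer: -974627/2 ≈ -4.8731e+5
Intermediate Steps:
w = 324 (w = (-18*1)**2 = (-18)**2 = 324)
F = -81/2 (F = -1/8*324 = -81/2 ≈ -40.500)
Y + F = -487273 - 81/2 = -974627/2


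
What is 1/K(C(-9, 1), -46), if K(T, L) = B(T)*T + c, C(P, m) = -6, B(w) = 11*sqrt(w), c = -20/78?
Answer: -195/19876478 + 50193*I*sqrt(6)/19876478 ≈ -9.8106e-6 + 0.0061856*I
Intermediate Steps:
c = -10/39 (c = -20*1/78 = -10/39 ≈ -0.25641)
K(T, L) = -10/39 + 11*T**(3/2) (K(T, L) = (11*sqrt(T))*T - 10/39 = 11*T**(3/2) - 10/39 = -10/39 + 11*T**(3/2))
1/K(C(-9, 1), -46) = 1/(-10/39 + 11*(-6)**(3/2)) = 1/(-10/39 + 11*(-6*I*sqrt(6))) = 1/(-10/39 - 66*I*sqrt(6))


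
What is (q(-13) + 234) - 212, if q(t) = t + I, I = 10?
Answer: 19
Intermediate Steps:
q(t) = 10 + t (q(t) = t + 10 = 10 + t)
(q(-13) + 234) - 212 = ((10 - 13) + 234) - 212 = (-3 + 234) - 212 = 231 - 212 = 19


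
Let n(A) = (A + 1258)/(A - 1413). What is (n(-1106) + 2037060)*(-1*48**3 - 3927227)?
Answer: -20719478628472172/2519 ≈ -8.2253e+12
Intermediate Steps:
n(A) = (1258 + A)/(-1413 + A)
(n(-1106) + 2037060)*(-1*48**3 - 3927227) = ((1258 - 1106)/(-1413 - 1106) + 2037060)*(-1*48**3 - 3927227) = (152/(-2519) + 2037060)*(-1*110592 - 3927227) = (-1/2519*152 + 2037060)*(-110592 - 3927227) = (-152/2519 + 2037060)*(-4037819) = (5131353988/2519)*(-4037819) = -20719478628472172/2519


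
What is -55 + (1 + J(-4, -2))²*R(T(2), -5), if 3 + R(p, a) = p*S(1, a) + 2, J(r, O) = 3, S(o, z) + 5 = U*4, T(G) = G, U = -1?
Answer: -359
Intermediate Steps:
S(o, z) = -9 (S(o, z) = -5 - 1*4 = -5 - 4 = -9)
R(p, a) = -1 - 9*p (R(p, a) = -3 + (p*(-9) + 2) = -3 + (-9*p + 2) = -3 + (2 - 9*p) = -1 - 9*p)
-55 + (1 + J(-4, -2))²*R(T(2), -5) = -55 + (1 + 3)²*(-1 - 9*2) = -55 + 4²*(-1 - 18) = -55 + 16*(-19) = -55 - 304 = -359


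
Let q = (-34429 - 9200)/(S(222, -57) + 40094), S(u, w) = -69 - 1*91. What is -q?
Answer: 43629/39934 ≈ 1.0925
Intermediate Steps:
S(u, w) = -160 (S(u, w) = -69 - 91 = -160)
q = -43629/39934 (q = (-34429 - 9200)/(-160 + 40094) = -43629/39934 ≈ -1.0925)
-q = -1*(-43629/39934) = 43629/39934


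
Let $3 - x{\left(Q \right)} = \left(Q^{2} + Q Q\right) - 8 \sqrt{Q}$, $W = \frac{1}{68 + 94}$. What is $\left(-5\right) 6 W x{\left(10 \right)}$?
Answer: $\frac{985}{27} - \frac{40 \sqrt{10}}{27} \approx 31.797$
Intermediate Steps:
$W = \frac{1}{162} \approx 0.0061728$
$x{\left(Q \right)} = 3 - 2 Q^{2} + 8 \sqrt{Q}$ ($x{\left(Q \right)} = 3 - \left(\left(Q^{2} + Q Q\right) - 8 \sqrt{Q}\right) = 3 - \left(\left(Q^{2} + Q^{2}\right) - 8 \sqrt{Q}\right) = 3 - \left(2 Q^{2} - 8 \sqrt{Q}\right) = 3 - \left(- 8 \sqrt{Q} + 2 Q^{2}\right) = 3 + \left(- 2 Q^{2} + 8 \sqrt{Q}\right) = 3 - 2 Q^{2} + 8 \sqrt{Q}$)
$\left(-5\right) 6 W x{\left(10 \right)} = \left(-5\right) 6 \cdot \frac{1}{162} \left(3 - 2 \cdot 10^{2} + 8 \sqrt{10}\right) = \left(-30\right) \frac{1}{162} \left(3 - 200 + 8 \sqrt{10}\right) = - \frac{5 \left(3 - 200 + 8 \sqrt{10}\right)}{27} = - \frac{5 \left(-197 + 8 \sqrt{10}\right)}{27} = \frac{985}{27} - \frac{40 \sqrt{10}}{27}$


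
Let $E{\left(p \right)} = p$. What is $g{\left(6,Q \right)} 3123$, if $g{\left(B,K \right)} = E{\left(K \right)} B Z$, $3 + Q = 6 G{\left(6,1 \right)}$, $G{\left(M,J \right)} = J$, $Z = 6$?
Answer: $337284$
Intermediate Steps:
$Q = 3$ ($Q = -3 + 6 \cdot 1 = -3 + 6 = 3$)
$g{\left(B,K \right)} = 6 B K$ ($g{\left(B,K \right)} = K B 6 = B K 6 = 6 B K$)
$g{\left(6,Q \right)} 3123 = 6 \cdot 6 \cdot 3 \cdot 3123 = 108 \cdot 3123 = 337284$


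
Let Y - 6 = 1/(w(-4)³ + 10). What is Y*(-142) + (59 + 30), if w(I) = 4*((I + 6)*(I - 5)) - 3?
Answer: -321882853/421865 ≈ -763.00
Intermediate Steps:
w(I) = -3 + 4*(-5 + I)*(6 + I) (w(I) = 4*((6 + I)*(-5 + I)) - 3 = 4*((-5 + I)*(6 + I)) - 3 = 4*(-5 + I)*(6 + I) - 3 = -3 + 4*(-5 + I)*(6 + I))
Y = 2531189/421865 (Y = 6 + 1/((-123 + 4*(-4) + 4*(-4)²)³ + 10) = 6 + 1/((-123 - 16 + 4*16)³ + 10) = 6 + 1/((-123 - 16 + 64)³ + 10) = 6 + 1/((-75)³ + 10) = 6 + 1/(-421875 + 10) = 6 + 1/(-421865) = 6 - 1/421865 = 2531189/421865 ≈ 6.0000)
Y*(-142) + (59 + 30) = (2531189/421865)*(-142) + (59 + 30) = -359428838/421865 + 89 = -321882853/421865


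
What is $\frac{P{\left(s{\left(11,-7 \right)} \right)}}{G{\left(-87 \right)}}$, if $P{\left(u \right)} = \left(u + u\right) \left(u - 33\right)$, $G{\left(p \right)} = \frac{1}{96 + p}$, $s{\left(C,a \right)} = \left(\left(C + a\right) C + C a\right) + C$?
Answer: $21780$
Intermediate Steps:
$s{\left(C,a \right)} = C + C a + C \left(C + a\right)$ ($s{\left(C,a \right)} = \left(C \left(C + a\right) + C a\right) + C = \left(C a + C \left(C + a\right)\right) + C = C + C a + C \left(C + a\right)$)
$P{\left(u \right)} = 2 u \left(-33 + u\right)$
$\frac{P{\left(s{\left(11,-7 \right)} \right)}}{G{\left(-87 \right)}} = \frac{2 \cdot 11 \left(1 + 11 + 2 \left(-7\right)\right) \left(-33 + 11 \left(1 + 11 + 2 \left(-7\right)\right)\right)}{\frac{1}{96 - 87}} = \frac{2 \cdot 11 \left(1 + 11 - 14\right) \left(-33 + 11 \left(1 + 11 - 14\right)\right)}{\frac{1}{9}} = 2 \cdot 11 \left(-2\right) \left(-33 + 11 \left(-2\right)\right) \frac{1}{\frac{1}{9}} = 2 \left(-22\right) \left(-33 - 22\right) 9 = 2 \left(-22\right) \left(-55\right) 9 = 2420 \cdot 9 = 21780$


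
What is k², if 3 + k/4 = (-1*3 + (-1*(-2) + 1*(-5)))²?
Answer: 17424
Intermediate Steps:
k = 132 (k = -12 + 4*(-1*3 + (-1*(-2) + 1*(-5)))² = -12 + 4*(-3 + (2 - 5))² = -12 + 4*(-3 - 3)² = -12 + 4*(-6)² = -12 + 4*36 = -12 + 144 = 132)
k² = 132² = 17424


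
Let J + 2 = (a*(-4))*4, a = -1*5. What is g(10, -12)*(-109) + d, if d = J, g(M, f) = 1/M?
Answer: 671/10 ≈ 67.100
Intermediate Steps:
a = -5
J = 78 (J = -2 - 5*(-4)*4 = -2 + 20*4 = -2 + 80 = 78)
d = 78
g(10, -12)*(-109) + d = -109/10 + 78 = 671/10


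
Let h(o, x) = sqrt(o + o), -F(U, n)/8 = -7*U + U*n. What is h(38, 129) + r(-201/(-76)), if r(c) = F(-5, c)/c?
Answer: -13240/201 + 2*sqrt(19) ≈ -57.153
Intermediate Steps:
F(U, n) = 56*U - 8*U*n (F(U, n) = -8*(-7*U + U*n) = 56*U - 8*U*n)
h(o, x) = sqrt(2)*sqrt(o) (h(o, x) = sqrt(2*o) = sqrt(2)*sqrt(o))
r(c) = (-280 + 40*c)/c (r(c) = (8*(-5)*(7 - c))/c = (-280 + 40*c)/c)
h(38, 129) + r(-201/(-76)) = sqrt(2)*sqrt(38) + (40 - 280/((-201/(-76)))) = 2*sqrt(19) + (40 - 280/((-201*(-1/76)))) = 2*sqrt(19) + (40 - 280/201/76) = 2*sqrt(19) + (40 - 280*76/201) = 2*sqrt(19) + (40 - 21280/201) = 2*sqrt(19) - 13240/201 = -13240/201 + 2*sqrt(19)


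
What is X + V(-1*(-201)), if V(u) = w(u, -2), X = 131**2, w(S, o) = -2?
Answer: 17159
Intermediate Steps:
X = 17161
V(u) = -2
X + V(-1*(-201)) = 17161 - 2 = 17159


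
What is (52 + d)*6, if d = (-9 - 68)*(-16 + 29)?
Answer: -5694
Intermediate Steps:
d = -1001 (d = -77*13 = -1001)
(52 + d)*6 = (52 - 1001)*6 = -949*6 = -5694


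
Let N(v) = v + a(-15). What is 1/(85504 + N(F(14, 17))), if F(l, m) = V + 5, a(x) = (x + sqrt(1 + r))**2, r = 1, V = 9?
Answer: 17149/1470440645 + 6*sqrt(2)/1470440645 ≈ 1.1668e-5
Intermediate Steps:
a(x) = (x + sqrt(2))**2 (a(x) = (x + sqrt(1 + 1))**2 = (x + sqrt(2))**2)
F(l, m) = 14 (F(l, m) = 9 + 5 = 14)
N(v) = v + (-15 + sqrt(2))**2
1/(85504 + N(F(14, 17))) = 1/(85504 + (14 + (15 - sqrt(2))**2)) = 1/(85518 + (15 - sqrt(2))**2)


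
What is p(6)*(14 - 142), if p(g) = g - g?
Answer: 0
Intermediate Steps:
p(g) = 0
p(6)*(14 - 142) = 0*(14 - 142) = 0*(-128) = 0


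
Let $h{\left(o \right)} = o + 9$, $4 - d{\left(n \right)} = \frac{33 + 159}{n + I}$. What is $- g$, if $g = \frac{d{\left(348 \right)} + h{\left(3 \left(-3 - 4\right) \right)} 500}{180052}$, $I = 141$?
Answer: $\frac{244353}{7337119} \approx 0.033304$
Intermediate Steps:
$d{\left(n \right)} = 4 - \frac{192}{141 + n}$ ($d{\left(n \right)} = 4 - \frac{33 + 159}{n + 141} = 4 - \frac{192}{141 + n}$)
$h{\left(o \right)} = 9 + o$
$g = - \frac{244353}{7337119}$ ($g = \frac{\frac{4 \left(93 + 348\right)}{141 + 348} + \left(9 + 3 \left(-3 - 4\right)\right) 500}{180052} = \left(4 \cdot \frac{1}{489} \cdot 441 + \left(9 + 3 \left(-7\right)\right) 500\right) \frac{1}{180052} = \left(4 \cdot \frac{1}{489} \cdot 441 + \left(9 - 21\right) 500\right) \frac{1}{180052} = \left(\frac{588}{163} - 6000\right) \frac{1}{180052} = \left(- \frac{977412}{163}\right) \frac{1}{180052} = - \frac{244353}{7337119} \approx -0.033304$)
$- g = \left(-1\right) \left(- \frac{244353}{7337119}\right) = \frac{244353}{7337119}$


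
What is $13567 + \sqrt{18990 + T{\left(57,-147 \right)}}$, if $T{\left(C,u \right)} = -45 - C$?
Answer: $13567 + 2 \sqrt{4722} \approx 13704.0$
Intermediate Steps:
$13567 + \sqrt{18990 + T{\left(57,-147 \right)}} = 13567 + \sqrt{18990 - 102} = 13567 + \sqrt{18888} = 13567 + 2 \sqrt{4722}$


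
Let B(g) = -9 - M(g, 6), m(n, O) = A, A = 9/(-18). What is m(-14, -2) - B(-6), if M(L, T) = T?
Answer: 29/2 ≈ 14.500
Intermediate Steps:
A = -1/2 (A = 9*(-1/18) = -1/2 ≈ -0.50000)
m(n, O) = -1/2
B(g) = -15 (B(g) = -9 - 1*6 = -9 - 6 = -15)
m(-14, -2) - B(-6) = -1/2 - 1*(-15) = -1/2 + 15 = 29/2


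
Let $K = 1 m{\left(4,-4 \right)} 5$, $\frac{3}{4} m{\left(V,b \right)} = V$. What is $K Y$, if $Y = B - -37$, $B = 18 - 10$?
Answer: $1200$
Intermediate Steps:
$m{\left(V,b \right)} = \frac{4 V}{3}$
$B = 8$ ($B = 18 - 10 = 8$)
$K = \frac{80}{3}$ ($K = 1 \cdot \frac{4}{3} \cdot 4 \cdot 5 = 1 \cdot \frac{16}{3} \cdot 5 = 1 \cdot \frac{80}{3} = \frac{80}{3} \approx 26.667$)
$Y = 45$ ($Y = 8 - -37 = 8 + 37 = 45$)
$K Y = \frac{80}{3} \cdot 45 = 1200$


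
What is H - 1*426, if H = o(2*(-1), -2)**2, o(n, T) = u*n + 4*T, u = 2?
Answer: -282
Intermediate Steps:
o(n, T) = 2*n + 4*T
H = 144 (H = (2*(2*(-1)) + 4*(-2))**2 = (2*(-2) - 8)**2 = (-4 - 8)**2 = (-12)**2 = 144)
H - 1*426 = 144 - 1*426 = 144 - 426 = -282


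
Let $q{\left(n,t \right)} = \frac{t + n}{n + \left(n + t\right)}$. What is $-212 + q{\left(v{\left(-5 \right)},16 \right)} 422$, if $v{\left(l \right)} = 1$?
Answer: $\frac{1679}{9} \approx 186.56$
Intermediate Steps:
$q{\left(n,t \right)} = \frac{n + t}{t + 2 n}$
$-212 + q{\left(v{\left(-5 \right)},16 \right)} 422 = -212 + \frac{1 + 16}{16 + 2 \cdot 1} \cdot 422 = -212 + \frac{1}{16 + 2} \cdot 17 \cdot 422 = -212 + \frac{1}{18} \cdot 17 \cdot 422 = -212 + \frac{17}{18} \cdot 422 = -212 + \frac{3587}{9} = \frac{1679}{9}$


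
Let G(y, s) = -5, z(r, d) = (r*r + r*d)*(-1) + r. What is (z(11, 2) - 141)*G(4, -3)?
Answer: 1365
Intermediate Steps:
z(r, d) = r - r**2 - d*r (z(r, d) = (r**2 + d*r)*(-1) + r = (-r**2 - d*r) + r = r - r**2 - d*r)
(z(11, 2) - 141)*G(4, -3) = (11*(1 - 1*2 - 1*11) - 141)*(-5) = (11*(1 - 2 - 11) - 141)*(-5) = (11*(-12) - 141)*(-5) = (-132 - 141)*(-5) = -273*(-5) = 1365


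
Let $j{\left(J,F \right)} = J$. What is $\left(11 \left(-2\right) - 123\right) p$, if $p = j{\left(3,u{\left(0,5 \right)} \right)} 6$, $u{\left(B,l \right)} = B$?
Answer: $-2610$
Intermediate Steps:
$p = 18$ ($p = 3 \cdot 6 = 18$)
$\left(11 \left(-2\right) - 123\right) p = \left(11 \left(-2\right) - 123\right) 18 = \left(-22 - 123\right) 18 = \left(-145\right) 18 = -2610$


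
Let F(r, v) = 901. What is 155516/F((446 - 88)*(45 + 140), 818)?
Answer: 9148/53 ≈ 172.60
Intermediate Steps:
155516/F((446 - 88)*(45 + 140), 818) = 155516/901 = 155516*(1/901) = 9148/53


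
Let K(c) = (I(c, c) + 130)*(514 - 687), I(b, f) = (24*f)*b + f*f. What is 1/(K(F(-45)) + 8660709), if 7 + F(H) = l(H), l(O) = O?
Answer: -1/3056581 ≈ -3.2716e-7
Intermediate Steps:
F(H) = -7 + H
I(b, f) = f**2 + 24*b*f (I(b, f) = 24*b*f + f**2 = f**2 + 24*b*f)
K(c) = -22490 - 4325*c**2 (K(c) = (c*(c + 24*c) + 130)*(514 - 687) = (c*(25*c) + 130)*(-173) = (25*c**2 + 130)*(-173) = (130 + 25*c**2)*(-173) = -22490 - 4325*c**2)
1/(K(F(-45)) + 8660709) = 1/((-22490 - 4325*(-7 - 45)**2) + 8660709) = 1/((-22490 - 4325*(-52)**2) + 8660709) = 1/((-22490 - 4325*2704) + 8660709) = 1/((-22490 - 11694800) + 8660709) = 1/(-11717290 + 8660709) = 1/(-3056581) = -1/3056581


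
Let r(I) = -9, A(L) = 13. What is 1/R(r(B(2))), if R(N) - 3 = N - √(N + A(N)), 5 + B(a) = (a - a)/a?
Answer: -⅛ ≈ -0.12500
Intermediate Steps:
B(a) = -5 (B(a) = -5 + (a - a)/a = -5 + 0/a = -5 + 0 = -5)
R(N) = 3 + N - √(13 + N) (R(N) = 3 + (N - √(N + 13)) = 3 + (N - √(13 + N)) = 3 + N - √(13 + N))
1/R(r(B(2))) = 1/(3 - 9 - √(13 - 9)) = 1/(3 - 9 - √4) = 1/(3 - 9 - 1*2) = 1/(3 - 9 - 2) = 1/(-8) = -⅛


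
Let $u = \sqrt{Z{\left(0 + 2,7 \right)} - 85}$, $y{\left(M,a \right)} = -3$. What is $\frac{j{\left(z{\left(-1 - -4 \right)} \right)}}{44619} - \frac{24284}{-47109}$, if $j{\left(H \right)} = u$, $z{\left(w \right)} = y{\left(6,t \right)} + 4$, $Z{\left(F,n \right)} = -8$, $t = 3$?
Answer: $\frac{24284}{47109} + \frac{i \sqrt{93}}{44619} \approx 0.51549 + 0.00021613 i$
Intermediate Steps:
$z{\left(w \right)} = 1$ ($z{\left(w \right)} = -3 + 4 = 1$)
$u = i \sqrt{93}$ ($u = \sqrt{-8 - 85} = \sqrt{-93} = i \sqrt{93} \approx 9.6436 i$)
$j{\left(H \right)} = i \sqrt{93}$
$\frac{j{\left(z{\left(-1 - -4 \right)} \right)}}{44619} - \frac{24284}{-47109} = \frac{i \sqrt{93}}{44619} - \frac{24284}{-47109} = i \sqrt{93} \cdot \frac{1}{44619} - - \frac{24284}{47109} = \frac{i \sqrt{93}}{44619} + \frac{24284}{47109} = \frac{24284}{47109} + \frac{i \sqrt{93}}{44619}$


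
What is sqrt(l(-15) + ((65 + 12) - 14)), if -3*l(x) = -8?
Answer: sqrt(591)/3 ≈ 8.1035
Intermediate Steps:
l(x) = 8/3 (l(x) = -1/3*(-8) = 8/3)
sqrt(l(-15) + ((65 + 12) - 14)) = sqrt(8/3 + ((65 + 12) - 14)) = sqrt(8/3 + (77 - 14)) = sqrt(8/3 + 63) = sqrt(197/3) = sqrt(591)/3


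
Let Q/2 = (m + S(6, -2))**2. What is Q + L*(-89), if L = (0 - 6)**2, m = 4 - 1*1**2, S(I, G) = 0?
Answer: -3186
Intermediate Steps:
m = 3 (m = 4 - 1*1 = 4 - 1 = 3)
L = 36 (L = (-6)**2 = 36)
Q = 18 (Q = 2*(3 + 0)**2 = 2*3**2 = 2*9 = 18)
Q + L*(-89) = 18 + 36*(-89) = 18 - 3204 = -3186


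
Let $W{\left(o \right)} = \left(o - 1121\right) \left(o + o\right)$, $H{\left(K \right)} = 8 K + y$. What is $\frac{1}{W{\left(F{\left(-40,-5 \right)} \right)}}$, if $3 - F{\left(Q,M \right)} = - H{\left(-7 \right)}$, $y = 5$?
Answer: $\frac{1}{112224} \approx 8.9107 \cdot 10^{-6}$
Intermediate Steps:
$H{\left(K \right)} = 5 + 8 K$ ($H{\left(K \right)} = 8 K + 5 = 5 + 8 K$)
$F{\left(Q,M \right)} = -48$ ($F{\left(Q,M \right)} = 3 - - (5 + 8 \left(-7\right)) = 3 - - (5 - 56) = 3 - \left(-1\right) \left(-51\right) = 3 - 51 = -48$)
$W{\left(o \right)} = 2 o \left(-1121 + o\right)$ ($W{\left(o \right)} = \left(-1121 + o\right) 2 o = 2 o \left(-1121 + o\right)$)
$\frac{1}{W{\left(F{\left(-40,-5 \right)} \right)}} = \frac{1}{2 \left(-48\right) \left(-1121 - 48\right)} = \frac{1}{2 \left(-48\right) \left(-1169\right)} = \frac{1}{112224}$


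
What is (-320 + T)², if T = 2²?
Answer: 99856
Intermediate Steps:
T = 4
(-320 + T)² = (-320 + 4)² = (-316)² = 99856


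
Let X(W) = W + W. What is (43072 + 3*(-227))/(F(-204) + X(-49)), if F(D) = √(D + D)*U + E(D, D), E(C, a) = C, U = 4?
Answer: -6401041/48866 - 84782*I*√102/24433 ≈ -130.99 - 35.045*I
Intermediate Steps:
X(W) = 2*W
F(D) = D + 4*√2*√D (F(D) = √(D + D)*4 + D = √(2*D)*4 + D = (√2*√D)*4 + D = 4*√2*√D + D = D + 4*√2*√D)
(43072 + 3*(-227))/(F(-204) + X(-49)) = (43072 + 3*(-227))/((-204 + 4*√2*√(-204)) + 2*(-49)) = (43072 - 681)/((-204 + 4*√2*(2*I*√51)) - 98) = 42391/((-204 + 8*I*√102) - 98) = 42391/(-302 + 8*I*√102)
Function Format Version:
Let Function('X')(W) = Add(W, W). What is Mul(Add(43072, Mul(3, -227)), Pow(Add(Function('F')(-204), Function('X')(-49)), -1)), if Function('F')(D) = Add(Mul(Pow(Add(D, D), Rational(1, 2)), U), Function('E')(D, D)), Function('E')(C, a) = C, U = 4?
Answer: Add(Rational(-6401041, 48866), Mul(Rational(-84782, 24433), I, Pow(102, Rational(1, 2)))) ≈ Add(-130.99, Mul(-35.045, I))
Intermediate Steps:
Function('X')(W) = Mul(2, W)
Function('F')(D) = Add(D, Mul(4, Pow(2, Rational(1, 2)), Pow(D, Rational(1, 2)))) (Function('F')(D) = Add(Mul(Pow(Add(D, D), Rational(1, 2)), 4), D) = Add(Mul(Pow(Mul(2, D), Rational(1, 2)), 4), D) = Add(Mul(Mul(Pow(2, Rational(1, 2)), Pow(D, Rational(1, 2))), 4), D) = Add(Mul(4, Pow(2, Rational(1, 2)), Pow(D, Rational(1, 2))), D) = Add(D, Mul(4, Pow(2, Rational(1, 2)), Pow(D, Rational(1, 2)))))
Mul(Add(43072, Mul(3, -227)), Pow(Add(Function('F')(-204), Function('X')(-49)), -1)) = Mul(Add(43072, Mul(3, -227)), Pow(Add(Add(-204, Mul(4, Pow(2, Rational(1, 2)), Pow(-204, Rational(1, 2)))), Mul(2, -49)), -1)) = Mul(Add(43072, -681), Pow(Add(Add(-204, Mul(4, Pow(2, Rational(1, 2)), Mul(2, I, Pow(51, Rational(1, 2))))), -98), -1)) = Mul(42391, Pow(Add(Add(-204, Mul(8, I, Pow(102, Rational(1, 2)))), -98), -1)) = Mul(42391, Pow(Add(-302, Mul(8, I, Pow(102, Rational(1, 2)))), -1))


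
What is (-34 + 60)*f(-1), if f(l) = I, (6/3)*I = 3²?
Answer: 117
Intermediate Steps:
I = 9/2 (I = (½)*3² = (½)*9 = 9/2 ≈ 4.5000)
f(l) = 9/2
(-34 + 60)*f(-1) = (-34 + 60)*(9/2) = 26*(9/2) = 117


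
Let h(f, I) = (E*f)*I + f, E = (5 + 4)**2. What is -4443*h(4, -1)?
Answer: 1421760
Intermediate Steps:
E = 81 (E = 9**2 = 81)
h(f, I) = f + 81*I*f (h(f, I) = (81*f)*I + f = 81*I*f + f = f + 81*I*f)
-4443*h(4, -1) = -17772*(1 + 81*(-1)) = -17772*(1 - 81) = -17772*(-80) = -4443*(-320) = 1421760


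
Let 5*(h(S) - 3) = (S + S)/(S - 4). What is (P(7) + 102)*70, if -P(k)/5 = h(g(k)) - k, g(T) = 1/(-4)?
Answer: 145040/17 ≈ 8531.8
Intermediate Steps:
g(T) = -1/4
h(S) = 3 + 2*S/(5*(-4 + S)) (h(S) = 3 + ((S + S)/(S - 4))/5 = 3 + ((2*S)/(-4 + S))/5 = 3 + (2*S/(-4 + S))/5 = 3 + 2*S/(5*(-4 + S)))
P(k) = -257/17 + 5*k (P(k) = -5*((-60 + 17*(-1/4))/(5*(-4 - 1/4)) - k) = -5*((-60 - 17/4)/(5*(-17/4)) - k) = -5*((1/5)*(-4/17)*(-257/4) - k) = -5*(257/85 - k) = -257/17 + 5*k)
(P(7) + 102)*70 = ((-257/17 + 5*7) + 102)*70 = ((-257/17 + 35) + 102)*70 = (338/17 + 102)*70 = (2072/17)*70 = 145040/17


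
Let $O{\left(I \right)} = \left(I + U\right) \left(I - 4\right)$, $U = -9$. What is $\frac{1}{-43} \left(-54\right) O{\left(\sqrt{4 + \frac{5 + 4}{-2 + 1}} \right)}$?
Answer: $\frac{1674}{43} - \frac{702 i \sqrt{5}}{43} \approx 38.93 - 36.505 i$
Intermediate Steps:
$O{\left(I \right)} = \left(-9 + I\right) \left(-4 + I\right)$ ($O{\left(I \right)} = \left(I - 9\right) \left(I - 4\right) = \left(-9 + I\right) \left(-4 + I\right)$)
$\frac{1}{-43} \left(-54\right) O{\left(\sqrt{4 + \frac{5 + 4}{-2 + 1}} \right)} = \frac{1}{-43} \left(-54\right) \left(36 + \left(\sqrt{4 + \frac{5 + 4}{-2 + 1}}\right)^{2} - 13 \sqrt{4 + \frac{5 + 4}{-2 + 1}}\right) = \left(- \frac{1}{43}\right) \left(-54\right) \left(36 + \left(\sqrt{4 + \frac{9}{-1}}\right)^{2} - 13 \sqrt{4 + \frac{9}{-1}}\right) = \frac{54 \left(36 + \left(\sqrt{4 + 9 \left(-1\right)}\right)^{2} - 13 \sqrt{4 + 9 \left(-1\right)}\right)}{43} = \frac{54 \left(36 + \left(\sqrt{4 - 9}\right)^{2} - 13 \sqrt{4 - 9}\right)}{43} = \frac{54 \left(36 + \left(\sqrt{-5}\right)^{2} - 13 \sqrt{-5}\right)}{43} = \frac{54 \left(36 + \left(i \sqrt{5}\right)^{2} - 13 i \sqrt{5}\right)}{43} = \frac{54 \left(36 - 5 - 13 i \sqrt{5}\right)}{43} = \frac{54 \left(31 - 13 i \sqrt{5}\right)}{43} = \frac{1674}{43} - \frac{702 i \sqrt{5}}{43}$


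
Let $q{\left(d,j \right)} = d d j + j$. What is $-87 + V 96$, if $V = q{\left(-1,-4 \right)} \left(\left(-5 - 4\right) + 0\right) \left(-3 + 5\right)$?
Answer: $13737$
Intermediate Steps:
$q{\left(d,j \right)} = j + j d^{2}$ ($q{\left(d,j \right)} = d^{2} j + j = j d^{2} + j = j + j d^{2}$)
$V = 144$ ($V = - 4 \left(1 + \left(-1\right)^{2}\right) \left(\left(-5 - 4\right) + 0\right) \left(-3 + 5\right) = - 4 \left(1 + 1\right) \left(-9 + 0\right) 2 = \left(-4\right) 2 \left(-9\right) 2 = \left(-8\right) \left(-9\right) 2 = 72 \cdot 2 = 144$)
$-87 + V 96 = -87 + 144 \cdot 96 = -87 + 13824 = 13737$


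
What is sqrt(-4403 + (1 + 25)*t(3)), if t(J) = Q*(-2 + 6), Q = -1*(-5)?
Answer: I*sqrt(3883) ≈ 62.314*I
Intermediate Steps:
Q = 5
t(J) = 20 (t(J) = 5*(-2 + 6) = 5*4 = 20)
sqrt(-4403 + (1 + 25)*t(3)) = sqrt(-4403 + (1 + 25)*20) = sqrt(-4403 + 26*20) = sqrt(-4403 + 520) = sqrt(-3883) = I*sqrt(3883)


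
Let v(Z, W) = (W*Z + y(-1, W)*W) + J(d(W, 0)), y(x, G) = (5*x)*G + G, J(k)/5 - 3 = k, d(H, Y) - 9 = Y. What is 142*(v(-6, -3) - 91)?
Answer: -6958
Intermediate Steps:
d(H, Y) = 9 + Y
J(k) = 15 + 5*k
y(x, G) = G + 5*G*x (y(x, G) = 5*G*x + G = G + 5*G*x)
v(Z, W) = 60 - 4*W² + W*Z (v(Z, W) = (W*Z + (W*(1 + 5*(-1)))*W) + (15 + 5*(9 + 0)) = (W*Z + (W*(1 - 5))*W) + (15 + 5*9) = (W*Z + (W*(-4))*W) + (15 + 45) = (W*Z + (-4*W)*W) + 60 = (W*Z - 4*W²) + 60 = (-4*W² + W*Z) + 60 = 60 - 4*W² + W*Z)
142*(v(-6, -3) - 91) = 142*((60 - 4*(-3)² - 3*(-6)) - 91) = 142*((60 - 4*9 + 18) - 91) = 142*((60 - 36 + 18) - 91) = 142*(42 - 91) = 142*(-49) = -6958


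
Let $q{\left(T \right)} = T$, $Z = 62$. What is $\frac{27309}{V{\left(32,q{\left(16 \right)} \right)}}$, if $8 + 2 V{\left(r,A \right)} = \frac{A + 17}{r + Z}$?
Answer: $- \frac{5134092}{719} \approx -7140.6$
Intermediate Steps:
$V{\left(r,A \right)} = -4 + \frac{17 + A}{2 \left(62 + r\right)}$ ($V{\left(r,A \right)} = -4 + \frac{\left(A + 17\right) \frac{1}{r + 62}}{2} = -4 + \frac{\left(17 + A\right) \frac{1}{62 + r}}{2} = -4 + \frac{\frac{1}{62 + r} \left(17 + A\right)}{2} = -4 + \frac{17 + A}{2 \left(62 + r\right)}$)
$\frac{27309}{V{\left(32,q{\left(16 \right)} \right)}} = \frac{27309}{\frac{1}{2} \frac{1}{62 + 32} \left(-479 + 16 - 256\right)} = \frac{27309}{\frac{1}{2} \cdot \frac{1}{94} \left(-479 + 16 - 256\right)} = \frac{27309}{\frac{1}{2} \cdot \frac{1}{94} \left(-719\right)} = \frac{27309}{- \frac{719}{188}} = 27309 \left(- \frac{188}{719}\right) = - \frac{5134092}{719}$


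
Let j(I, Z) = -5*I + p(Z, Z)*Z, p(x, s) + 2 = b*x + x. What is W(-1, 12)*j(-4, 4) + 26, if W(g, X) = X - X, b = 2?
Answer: 26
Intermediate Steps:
W(g, X) = 0
p(x, s) = -2 + 3*x (p(x, s) = -2 + (2*x + x) = -2 + 3*x)
j(I, Z) = -5*I + Z*(-2 + 3*Z) (j(I, Z) = -5*I + (-2 + 3*Z)*Z = -5*I + Z*(-2 + 3*Z))
W(-1, 12)*j(-4, 4) + 26 = 0*(-5*(-4) + 4*(-2 + 3*4)) + 26 = 0*(20 + 4*(-2 + 12)) + 26 = 0*(20 + 4*10) + 26 = 0*(20 + 40) + 26 = 0*60 + 26 = 0 + 26 = 26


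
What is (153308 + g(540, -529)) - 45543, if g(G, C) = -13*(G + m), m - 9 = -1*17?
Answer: 100849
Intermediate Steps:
m = -8 (m = 9 - 1*17 = 9 - 17 = -8)
g(G, C) = 104 - 13*G (g(G, C) = -13*(G - 8) = -13*(-8 + G) = 104 - 13*G)
(153308 + g(540, -529)) - 45543 = (153308 + (104 - 13*540)) - 45543 = (153308 + (104 - 7020)) - 45543 = (153308 - 6916) - 45543 = 146392 - 45543 = 100849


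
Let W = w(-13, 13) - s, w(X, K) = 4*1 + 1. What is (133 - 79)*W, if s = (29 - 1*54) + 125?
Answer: -5130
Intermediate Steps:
w(X, K) = 5 (w(X, K) = 4 + 1 = 5)
s = 100 (s = (29 - 54) + 125 = -25 + 125 = 100)
W = -95 (W = 5 - 1*100 = 5 - 100 = -95)
(133 - 79)*W = (133 - 79)*(-95) = 54*(-95) = -5130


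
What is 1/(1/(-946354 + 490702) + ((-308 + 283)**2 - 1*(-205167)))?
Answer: 455652/93769536383 ≈ 4.8593e-6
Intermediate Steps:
1/(1/(-946354 + 490702) + ((-308 + 283)**2 - 1*(-205167))) = 1/(1/(-455652) + ((-25)**2 + 205167)) = 1/(-1/455652 + (625 + 205167)) = 1/(-1/455652 + 205792) = 1/(93769536383/455652) = 455652/93769536383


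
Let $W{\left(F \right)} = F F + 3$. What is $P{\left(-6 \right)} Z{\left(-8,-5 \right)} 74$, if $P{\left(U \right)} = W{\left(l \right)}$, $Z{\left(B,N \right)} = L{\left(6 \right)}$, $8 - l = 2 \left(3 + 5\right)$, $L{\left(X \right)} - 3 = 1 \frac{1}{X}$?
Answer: $\frac{47101}{3} \approx 15700.0$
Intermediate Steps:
$L{\left(X \right)} = 3 + \frac{1}{X}$ ($L{\left(X \right)} = 3 + 1 \frac{1}{X} = 3 + \frac{1}{X}$)
$l = -8$ ($l = 8 - 2 \left(3 + 5\right) = 8 - 2 \cdot 8 = 8 - 16 = -8$)
$Z{\left(B,N \right)} = \frac{19}{6}$ ($Z{\left(B,N \right)} = 3 + \frac{1}{6} = \frac{19}{6}$)
$W{\left(F \right)} = 3 + F^{2}$ ($W{\left(F \right)} = F^{2} + 3 = 3 + F^{2}$)
$P{\left(U \right)} = 67$ ($P{\left(U \right)} = 3 + \left(-8\right)^{2} = 3 + 64 = 67$)
$P{\left(-6 \right)} Z{\left(-8,-5 \right)} 74 = 67 \cdot \frac{19}{6} \cdot 74 = \frac{1273}{6} \cdot 74 = \frac{47101}{3}$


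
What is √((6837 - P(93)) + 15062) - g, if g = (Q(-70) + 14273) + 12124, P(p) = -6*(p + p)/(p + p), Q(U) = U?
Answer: -26327 + √21905 ≈ -26179.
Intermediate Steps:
P(p) = -6 (P(p) = -6*2*p/(2*p) = -6*2*p*1/(2*p) = -6*1 = -6)
g = 26327 (g = (-70 + 14273) + 12124 = 14203 + 12124 = 26327)
√((6837 - P(93)) + 15062) - g = √((6837 - 1*(-6)) + 15062) - 1*26327 = √((6837 + 6) + 15062) - 26327 = √(6843 + 15062) - 26327 = √21905 - 26327 = -26327 + √21905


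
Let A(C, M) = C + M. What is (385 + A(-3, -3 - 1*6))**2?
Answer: 139129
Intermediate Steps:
(385 + A(-3, -3 - 1*6))**2 = (385 + (-3 + (-3 - 1*6)))**2 = (385 + (-3 + (-3 - 6)))**2 = (385 + (-3 - 9))**2 = (385 - 12)**2 = 373**2 = 139129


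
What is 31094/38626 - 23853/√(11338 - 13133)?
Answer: 2221/2759 + 23853*I*√1795/1795 ≈ 0.805 + 563.0*I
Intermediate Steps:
31094/38626 - 23853/√(11338 - 13133) = 31094*(1/38626) - 23853*(-I*√1795/1795) = 2221/2759 - 23853*(-I*√1795/1795) = 2221/2759 - (-23853)*I*√1795/1795 = 2221/2759 + 23853*I*√1795/1795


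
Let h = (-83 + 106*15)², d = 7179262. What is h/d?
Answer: 2271049/7179262 ≈ 0.31633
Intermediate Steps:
h = 2271049 (h = (-83 + 1590)² = 1507² = 2271049)
h/d = 2271049/7179262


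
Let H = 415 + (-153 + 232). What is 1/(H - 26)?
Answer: 1/468 ≈ 0.0021368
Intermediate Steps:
H = 494 (H = 415 + 79 = 494)
1/(H - 26) = 1/(494 - 26) = 1/468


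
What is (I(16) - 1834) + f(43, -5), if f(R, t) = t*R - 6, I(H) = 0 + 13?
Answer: -2042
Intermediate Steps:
I(H) = 13
f(R, t) = -6 + R*t (f(R, t) = R*t - 6 = -6 + R*t)
(I(16) - 1834) + f(43, -5) = (13 - 1834) + (-6 + 43*(-5)) = -1821 + (-6 - 215) = -1821 - 221 = -2042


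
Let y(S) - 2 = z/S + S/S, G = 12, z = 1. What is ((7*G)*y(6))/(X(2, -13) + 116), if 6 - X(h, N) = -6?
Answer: 133/64 ≈ 2.0781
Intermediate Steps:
X(h, N) = 12 (X(h, N) = 6 - 1*(-6) = 6 + 6 = 12)
y(S) = 3 + 1/S (y(S) = 2 + (1/S + S/S) = 2 + (1/S + 1) = 2 + (1 + 1/S) = 3 + 1/S)
((7*G)*y(6))/(X(2, -13) + 116) = ((7*12)*(3 + 1/6))/(12 + 116) = (84*(3 + 1/6))/128 = (84*(19/6))*(1/128) = 266*(1/128) = 133/64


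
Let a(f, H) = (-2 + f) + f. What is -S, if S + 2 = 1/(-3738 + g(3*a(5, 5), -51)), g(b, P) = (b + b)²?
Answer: 2869/1434 ≈ 2.0007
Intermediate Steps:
a(f, H) = -2 + 2*f
g(b, P) = 4*b² (g(b, P) = (2*b)² = 4*b²)
S = -2869/1434 (S = -2 + 1/(-3738 + 4*(3*(-2 + 2*5))²) = -2 + 1/(-3738 + 4*(3*(-2 + 10))²) = -2 + 1/(-3738 + 4*(3*8)²) = -2 + 1/(-3738 + 4*24²) = -2 + 1/(-3738 + 4*576) = -2 + 1/(-3738 + 2304) = -2 + 1/(-1434) = -2 - 1/1434 = -2869/1434 ≈ -2.0007)
-S = -1*(-2869/1434) = 2869/1434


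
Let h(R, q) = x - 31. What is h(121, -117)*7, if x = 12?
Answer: -133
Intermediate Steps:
h(R, q) = -19 (h(R, q) = 12 - 31 = -19)
h(121, -117)*7 = -19*7 = -133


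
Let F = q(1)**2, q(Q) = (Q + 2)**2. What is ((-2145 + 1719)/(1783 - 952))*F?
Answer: -11502/277 ≈ -41.523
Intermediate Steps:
q(Q) = (2 + Q)**2
F = 81 (F = ((2 + 1)**2)**2 = (3**2)**2 = 9**2 = 81)
((-2145 + 1719)/(1783 - 952))*F = ((-2145 + 1719)/(1783 - 952))*81 = -426/831*81 = -426*1/831*81 = -142/277*81 = -11502/277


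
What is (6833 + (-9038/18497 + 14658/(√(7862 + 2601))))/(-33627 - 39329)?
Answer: -126380963/1349467132 - 7329*√10463/381669314 ≈ -0.095617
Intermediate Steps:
(6833 + (-9038/18497 + 14658/(√(7862 + 2601))))/(-33627 - 39329) = (6833 + (-9038*1/18497 + 14658/(√10463)))/(-72956) = (6833 + (-9038/18497 + 14658*(√10463/10463)))*(-1/72956) = (6833 + (-9038/18497 + 14658*√10463/10463))*(-1/72956) = (126380963/18497 + 14658*√10463/10463)*(-1/72956) = -126380963/1349467132 - 7329*√10463/381669314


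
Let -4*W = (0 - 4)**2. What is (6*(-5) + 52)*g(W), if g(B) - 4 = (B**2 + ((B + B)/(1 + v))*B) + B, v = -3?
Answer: 0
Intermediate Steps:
W = -4 (W = -(0 - 4)**2/4 = -1/4*(-4)**2 = -1/4*16 = -4)
g(B) = 4 + B (g(B) = 4 + ((B**2 + ((B + B)/(1 - 3))*B) + B) = 4 + ((B**2 + ((2*B)/(-2))*B) + B) = 4 + ((B**2 + ((2*B)*(-1/2))*B) + B) = 4 + ((B**2 + (-B)*B) + B) = 4 + ((B**2 - B**2) + B) = 4 + (0 + B) = 4 + B)
(6*(-5) + 52)*g(W) = (6*(-5) + 52)*(4 - 4) = (-30 + 52)*0 = 22*0 = 0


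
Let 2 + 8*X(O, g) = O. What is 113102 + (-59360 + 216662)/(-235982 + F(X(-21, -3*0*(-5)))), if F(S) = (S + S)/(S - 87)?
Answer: 3198336283181/28278502 ≈ 1.1310e+5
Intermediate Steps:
X(O, g) = -¼ + O/8
F(S) = 2*S/(-87 + S) (F(S) = (2*S)/(-87 + S) = 2*S/(-87 + S))
113102 + (-59360 + 216662)/(-235982 + F(X(-21, -3*0*(-5)))) = 113102 + (-59360 + 216662)/(-235982 + 2*(-¼ + (⅛)*(-21))/(-87 + (-¼ + (⅛)*(-21)))) = 113102 + 157302/(-235982 + 2*(-¼ - 21/8)/(-87 + (-¼ - 21/8))) = 113102 + 157302/(-235982 + 2*(-23/8)/(-87 - 23/8)) = 113102 + 157302/(-235982 + 2*(-23/8)/(-719/8)) = 113102 + 157302/(-235982 + 2*(-23/8)*(-8/719)) = 113102 + 157302/(-235982 + 46/719) = 113102 + 157302/(-169671012/719) = 113102 + 157302*(-719/169671012) = 113102 - 18850023/28278502 = 3198336283181/28278502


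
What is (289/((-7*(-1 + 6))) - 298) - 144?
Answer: -15759/35 ≈ -450.26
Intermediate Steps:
(289/((-7*(-1 + 6))) - 298) - 144 = (289/((-7*5)) - 298) - 144 = (289/(-35) - 298) - 144 = (289*(-1/35) - 298) - 144 = (-289/35 - 298) - 144 = -10719/35 - 144 = -15759/35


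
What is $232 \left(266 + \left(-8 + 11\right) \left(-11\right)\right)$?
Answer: $54056$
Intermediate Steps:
$232 \left(266 + \left(-8 + 11\right) \left(-11\right)\right) = 232 \left(266 + 3 \left(-11\right)\right) = 232 \left(266 - 33\right) = 232 \cdot 233 = 54056$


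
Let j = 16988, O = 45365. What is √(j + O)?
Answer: √62353 ≈ 249.71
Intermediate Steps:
√(j + O) = √(16988 + 45365) = √62353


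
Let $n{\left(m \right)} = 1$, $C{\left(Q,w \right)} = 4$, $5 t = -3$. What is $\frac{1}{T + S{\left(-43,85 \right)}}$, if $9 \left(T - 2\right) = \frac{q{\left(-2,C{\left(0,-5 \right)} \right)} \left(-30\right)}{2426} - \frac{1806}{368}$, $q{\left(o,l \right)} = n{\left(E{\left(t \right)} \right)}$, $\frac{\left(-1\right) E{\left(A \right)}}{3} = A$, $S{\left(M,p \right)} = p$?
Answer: $\frac{223192}{19295693} \approx 0.011567$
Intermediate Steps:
$t = - \frac{3}{5}$ ($t = \frac{1}{5} \left(-3\right) = - \frac{3}{5} \approx -0.6$)
$E{\left(A \right)} = - 3 A$
$q{\left(o,l \right)} = 1$
$T = \frac{324373}{223192}$ ($T = 2 + \frac{\frac{1 \left(-30\right)}{2426} - \frac{1806}{368}}{9} = 2 + \frac{\left(-30\right) \frac{1}{2426} - \frac{903}{184}}{9} = 2 + \frac{- \frac{15}{1213} - \frac{903}{184}}{9} = 2 + \frac{1}{9} \left(- \frac{1098099}{223192}\right) = 2 - \frac{122011}{223192} = \frac{324373}{223192} \approx 1.4533$)
$\frac{1}{T + S{\left(-43,85 \right)}} = \frac{1}{\frac{324373}{223192} + 85} = \frac{1}{\frac{19295693}{223192}} = \frac{223192}{19295693}$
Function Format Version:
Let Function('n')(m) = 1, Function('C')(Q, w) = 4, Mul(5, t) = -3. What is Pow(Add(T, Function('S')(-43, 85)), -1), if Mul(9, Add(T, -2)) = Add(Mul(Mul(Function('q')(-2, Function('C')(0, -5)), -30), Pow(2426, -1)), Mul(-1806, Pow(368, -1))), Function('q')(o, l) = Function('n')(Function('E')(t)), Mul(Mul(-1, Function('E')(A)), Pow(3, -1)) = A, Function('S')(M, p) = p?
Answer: Rational(223192, 19295693) ≈ 0.011567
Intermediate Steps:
t = Rational(-3, 5) (t = Mul(Rational(1, 5), -3) = Rational(-3, 5) ≈ -0.60000)
Function('E')(A) = Mul(-3, A)
Function('q')(o, l) = 1
T = Rational(324373, 223192) (T = Add(2, Mul(Rational(1, 9), Add(Mul(Mul(1, -30), Pow(2426, -1)), Mul(-1806, Pow(368, -1))))) = Add(2, Mul(Rational(1, 9), Add(Mul(-30, Rational(1, 2426)), Mul(-1806, Rational(1, 368))))) = Add(2, Mul(Rational(1, 9), Add(Rational(-15, 1213), Rational(-903, 184)))) = Add(2, Mul(Rational(1, 9), Rational(-1098099, 223192))) = Add(2, Rational(-122011, 223192)) = Rational(324373, 223192) ≈ 1.4533)
Pow(Add(T, Function('S')(-43, 85)), -1) = Pow(Add(Rational(324373, 223192), 85), -1) = Pow(Rational(19295693, 223192), -1) = Rational(223192, 19295693)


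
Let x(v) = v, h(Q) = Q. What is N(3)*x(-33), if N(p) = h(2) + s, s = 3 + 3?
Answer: -264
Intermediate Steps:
s = 6
N(p) = 8 (N(p) = 2 + 6 = 8)
N(3)*x(-33) = 8*(-33) = -264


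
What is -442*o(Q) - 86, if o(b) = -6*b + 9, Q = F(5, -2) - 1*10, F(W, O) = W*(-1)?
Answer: -43844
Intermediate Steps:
F(W, O) = -W
Q = -15 (Q = -1*5 - 1*10 = -5 - 10 = -15)
o(b) = 9 - 6*b
-442*o(Q) - 86 = -442*(9 - 6*(-15)) - 86 = -442*(9 + 90) - 86 = -442*99 - 86 = -43758 - 86 = -43844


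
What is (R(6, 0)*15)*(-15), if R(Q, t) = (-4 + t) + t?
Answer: 900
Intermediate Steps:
R(Q, t) = -4 + 2*t
(R(6, 0)*15)*(-15) = ((-4 + 2*0)*15)*(-15) = ((-4 + 0)*15)*(-15) = -4*15*(-15) = -60*(-15) = 900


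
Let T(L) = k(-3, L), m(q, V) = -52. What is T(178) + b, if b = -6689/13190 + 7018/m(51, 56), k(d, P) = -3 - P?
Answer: -27132441/85735 ≈ -316.47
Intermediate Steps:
b = -11614406/85735 (b = -6689/13190 + 7018/(-52) = -6689*1/13190 + 7018*(-1/52) = -6689/13190 - 3509/26 = -11614406/85735 ≈ -135.47)
T(L) = -3 - L
T(178) + b = (-3 - 1*178) - 11614406/85735 = (-3 - 178) - 11614406/85735 = -181 - 11614406/85735 = -27132441/85735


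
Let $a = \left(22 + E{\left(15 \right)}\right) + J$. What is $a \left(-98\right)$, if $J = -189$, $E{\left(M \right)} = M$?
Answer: $14896$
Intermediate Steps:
$a = -152$ ($a = \left(22 + 15\right) - 189 = 37 - 189 = -152$)
$a \left(-98\right) = \left(-152\right) \left(-98\right) = 14896$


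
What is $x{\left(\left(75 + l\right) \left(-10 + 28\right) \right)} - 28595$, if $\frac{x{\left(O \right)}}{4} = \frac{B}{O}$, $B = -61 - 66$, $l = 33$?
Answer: $- \frac{13897297}{486} \approx -28595.0$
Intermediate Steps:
$B = -127$ ($B = -61 - 66 = -127$)
$x{\left(O \right)} = - \frac{508}{O}$ ($x{\left(O \right)} = 4 \left(- \frac{127}{O}\right) = - \frac{508}{O}$)
$x{\left(\left(75 + l\right) \left(-10 + 28\right) \right)} - 28595 = - \frac{508}{\left(75 + 33\right) \left(-10 + 28\right)} - 28595 = - \frac{508}{108 \cdot 18} - 28595 = - \frac{508}{1944} - 28595 = \left(-508\right) \frac{1}{1944} - 28595 = - \frac{127}{486} - 28595 = - \frac{13897297}{486}$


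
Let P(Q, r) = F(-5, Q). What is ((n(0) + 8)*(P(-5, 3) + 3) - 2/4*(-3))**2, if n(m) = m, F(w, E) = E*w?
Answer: 203401/4 ≈ 50850.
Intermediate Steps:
P(Q, r) = -5*Q (P(Q, r) = Q*(-5) = -5*Q)
((n(0) + 8)*(P(-5, 3) + 3) - 2/4*(-3))**2 = ((0 + 8)*(-5*(-5) + 3) - 2/4*(-3))**2 = (8*(25 + 3) - 2*1/4*(-3))**2 = (8*28 - 1/2*(-3))**2 = (224 + 3/2)**2 = (451/2)**2 = 203401/4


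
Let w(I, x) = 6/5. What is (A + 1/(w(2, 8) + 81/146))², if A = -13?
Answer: 253541929/1640961 ≈ 154.51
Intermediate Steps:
w(I, x) = 6/5 (w(I, x) = 6*(⅕) = 6/5)
(A + 1/(w(2, 8) + 81/146))² = (-13 + 1/(6/5 + 81/146))² = (-13 + 1/(1281/730))² = (-13 + 730/1281)² = (-15923/1281)² = 253541929/1640961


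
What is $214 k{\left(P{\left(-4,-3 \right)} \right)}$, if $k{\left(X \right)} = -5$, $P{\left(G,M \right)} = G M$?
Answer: $-1070$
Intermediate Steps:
$214 k{\left(P{\left(-4,-3 \right)} \right)} = 214 \left(-5\right) = -1070$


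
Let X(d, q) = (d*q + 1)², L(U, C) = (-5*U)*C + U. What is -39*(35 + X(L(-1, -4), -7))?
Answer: -855621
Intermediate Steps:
L(U, C) = U - 5*C*U (L(U, C) = -5*C*U + U = U - 5*C*U)
X(d, q) = (1 + d*q)²
-39*(35 + X(L(-1, -4), -7)) = -39*(35 + (1 - (1 - 5*(-4))*(-7))²) = -39*(35 + (1 - (1 + 20)*(-7))²) = -39*(35 + (1 - 1*21*(-7))²) = -39*(35 + (1 - 21*(-7))²) = -39*(35 + (1 + 147)²) = -39*(35 + 148²) = -39*(35 + 21904) = -39*21939 = -855621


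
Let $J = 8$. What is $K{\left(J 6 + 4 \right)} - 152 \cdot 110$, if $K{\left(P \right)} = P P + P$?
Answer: $-13964$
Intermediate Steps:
$K{\left(P \right)} = P + P^{2}$ ($K{\left(P \right)} = P^{2} + P = P + P^{2}$)
$K{\left(J 6 + 4 \right)} - 152 \cdot 110 = \left(8 \cdot 6 + 4\right) \left(1 + \left(8 \cdot 6 + 4\right)\right) - 152 \cdot 110 = \left(48 + 4\right) \left(1 + \left(48 + 4\right)\right) - 16720 = 52 \left(1 + 52\right) - 16720 = 52 \cdot 53 - 16720 = 2756 - 16720 = -13964$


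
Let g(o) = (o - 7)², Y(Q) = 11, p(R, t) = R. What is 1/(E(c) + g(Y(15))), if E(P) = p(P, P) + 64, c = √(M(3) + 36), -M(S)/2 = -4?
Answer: 20/1589 - √11/3178 ≈ 0.011543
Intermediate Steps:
M(S) = 8 (M(S) = -2*(-4) = 8)
c = 2*√11 (c = √(8 + 36) = √44 = 2*√11 ≈ 6.6332)
g(o) = (-7 + o)²
E(P) = 64 + P (E(P) = P + 64 = 64 + P)
1/(E(c) + g(Y(15))) = 1/((64 + 2*√11) + (-7 + 11)²) = 1/((64 + 2*√11) + 4²) = 1/((64 + 2*√11) + 16) = 1/(80 + 2*√11)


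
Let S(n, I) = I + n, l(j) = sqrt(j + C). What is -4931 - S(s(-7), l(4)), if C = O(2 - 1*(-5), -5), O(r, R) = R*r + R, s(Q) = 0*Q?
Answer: -4931 - 6*I ≈ -4931.0 - 6.0*I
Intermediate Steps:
s(Q) = 0
O(r, R) = R + R*r
C = -40 (C = -5*(1 + (2 - 1*(-5))) = -5*(1 + (2 + 5)) = -5*(1 + 7) = -5*8 = -40)
l(j) = sqrt(-40 + j) (l(j) = sqrt(j - 40) = sqrt(-40 + j))
-4931 - S(s(-7), l(4)) = -4931 - (sqrt(-40 + 4) + 0) = -4931 - (sqrt(-36) + 0) = -4931 - (6*I + 0) = -4931 - 6*I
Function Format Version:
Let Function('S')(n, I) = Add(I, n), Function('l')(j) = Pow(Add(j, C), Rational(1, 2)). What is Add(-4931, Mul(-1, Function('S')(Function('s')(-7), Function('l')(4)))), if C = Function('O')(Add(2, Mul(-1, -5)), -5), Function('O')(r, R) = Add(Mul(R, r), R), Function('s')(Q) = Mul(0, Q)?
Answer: Add(-4931, Mul(-6, I)) ≈ Add(-4931.0, Mul(-6.0000, I))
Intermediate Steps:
Function('s')(Q) = 0
Function('O')(r, R) = Add(R, Mul(R, r))
C = -40 (C = Mul(-5, Add(1, Add(2, Mul(-1, -5)))) = Mul(-5, Add(1, Add(2, 5))) = Mul(-5, Add(1, 7)) = Mul(-5, 8) = -40)
Function('l')(j) = Pow(Add(-40, j), Rational(1, 2)) (Function('l')(j) = Pow(Add(j, -40), Rational(1, 2)) = Pow(Add(-40, j), Rational(1, 2)))
Add(-4931, Mul(-1, Function('S')(Function('s')(-7), Function('l')(4)))) = Add(-4931, Mul(-1, Add(Pow(Add(-40, 4), Rational(1, 2)), 0))) = Add(-4931, Mul(-1, Add(Pow(-36, Rational(1, 2)), 0))) = Add(-4931, Mul(-1, Add(Mul(6, I), 0))) = Add(-4931, Mul(-1, Mul(6, I))) = Add(-4931, Mul(-6, I))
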